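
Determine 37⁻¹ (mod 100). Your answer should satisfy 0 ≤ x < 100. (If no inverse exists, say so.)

73

Extended Euclidean algorithm:
100 = 2×37 + 26
37 = 1×26 + 11
26 = 2×11 + 4
11 = 2×4 + 3
4 = 1×3 + 1
3 = 3×1 + 0
gcd = 1, so the inverse exists. Back-substitute:
1 = 4 − 3
1 = −11 + 3·4
1 = 3·26 − 7·11
1 = −7·37 + 10·26
1 = 10·100 − 27·37
Hence 37⁻¹ ≡ -27 ≡ 73 (mod 100).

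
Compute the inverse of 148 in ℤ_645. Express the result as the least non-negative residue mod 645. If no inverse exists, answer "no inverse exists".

Extended Euclidean algorithm:
645 = 4·148 + 53
148 = 2·53 + 42
53 = 1·42 + 11
42 = 3·11 + 9
11 = 1·9 + 2
9 = 4·2 + 1
2 = 2·1 + 0
gcd = 1, so the inverse exists. Back-substitute:
1 = 9 − 4·2
1 = −4·11 + 5·9
1 = 5·42 − 19·11
1 = −19·53 + 24·42
1 = 24·148 − 67·53
1 = −67·645 + 292·148
So 148·292 ≡ 1 (mod 645).

292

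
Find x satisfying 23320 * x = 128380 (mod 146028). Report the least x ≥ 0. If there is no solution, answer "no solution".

34540

First find gcd(23320, 146028):
146028 = 6·23320 + 6108
23320 = 3·6108 + 4996
6108 = 1·4996 + 1112
4996 = 4·1112 + 548
1112 = 2·548 + 16
548 = 34·16 + 4
16 = 4·4 + 0
gcd = 4 and 4 | 128380, so solutions exist. Divide through by 4: 5830x ≡ 32095 (mod 36507).
Now find 5830⁻¹ mod 36507:
36507 = 6·5830 + 1527
5830 = 3·1527 + 1249
1527 = 1·1249 + 278
1249 = 4·278 + 137
278 = 2·137 + 4
137 = 34·4 + 1
4 = 4·1 + 0
Back-substitute:
1 = 137 − 34·4
1 = −34·278 + 69·137
1 = 69·1249 − 310·278
1 = −310·1527 + 379·1249
1 = 379·5830 − 1447·1527
1 = −1447·36507 + 9061·5830
So 5830⁻¹ ≡ 9061 (mod 36507).
Then x ≡ 9061·32095 ≡ 34540 (mod 36507); the smallest non-negative solution is x = 34540.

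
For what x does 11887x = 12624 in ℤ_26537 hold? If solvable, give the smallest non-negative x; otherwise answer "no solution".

2901

First find gcd(11887, 26537):
26537 = 2×11887 + 2763
11887 = 4×2763 + 835
2763 = 3×835 + 258
835 = 3×258 + 61
258 = 4×61 + 14
61 = 4×14 + 5
14 = 2×5 + 4
5 = 1×4 + 1
4 = 4×1 + 0
gcd = 1, so a unique solution mod 26537 exists.
Back-substitute for the Bézout coefficients:
1 = 5 − 4
1 = −14 + 3·5
1 = 3·61 − 13·14
1 = −13·258 + 55·61
1 = 55·835 − 178·258
1 = −178·2763 + 589·835
1 = 589·11887 − 2534·2763
1 = −2534·26537 + 5657·11887
So 11887·(5657) ≡ 1 (mod 26537), giving 11887⁻¹ ≡ 5657.
x ≡ 11887⁻¹·12624 ≡ 5657·12624 ≡ 2901 (mod 26537).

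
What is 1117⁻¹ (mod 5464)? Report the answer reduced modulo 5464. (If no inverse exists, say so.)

Run Euclid on (5464, 1117):
5464 = 4×1117 + 996
1117 = 1×996 + 121
996 = 8×121 + 28
121 = 4×28 + 9
28 = 3×9 + 1
9 = 9×1 + 0
Since gcd(1117, 5464) = 1, back-substitute to write 1 as a combination:
1 = 28 − 3·9
1 = −3·121 + 13·28
1 = 13·996 − 107·121
1 = −107·1117 + 120·996
1 = 120·5464 − 587·1117
So 1117·(-587) ≡ 1 (mod 5464), and -587 ≡ 4877 (mod 5464).

4877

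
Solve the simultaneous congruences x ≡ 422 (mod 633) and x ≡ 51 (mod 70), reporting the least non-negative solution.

Write x = 422 + 633·k. Then 633·k ≡ 51 − 422 ≡ 49 (mod 70).
Need 633⁻¹ mod 70. Extended Euclid on (70, 3):
70 = 23·3 + 1
3 = 3·1 + 0
Back-substitute:
1 = 70 − 23·3
633⁻¹ ≡ 47 (mod 70), so k ≡ 47·49 ≡ 63 (mod 70).
x = 422 + 633·63 = 40301.

40301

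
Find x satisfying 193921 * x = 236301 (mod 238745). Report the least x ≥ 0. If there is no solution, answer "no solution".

14381

First find gcd(193921, 238745):
238745 = 1·193921 + 44824
193921 = 4·44824 + 14625
44824 = 3·14625 + 949
14625 = 15·949 + 390
949 = 2·390 + 169
390 = 2·169 + 52
169 = 3·52 + 13
52 = 4·13 + 0
gcd = 13 and 13 | 236301, so solutions exist. Divide through by 13: 14917x ≡ 18177 (mod 18365).
Now find 14917⁻¹ mod 18365:
18365 = 1*14917 + 3448
14917 = 4*3448 + 1125
3448 = 3*1125 + 73
1125 = 15*73 + 30
73 = 2*30 + 13
30 = 2*13 + 4
13 = 3*4 + 1
4 = 4*1 + 0
Back-substitute:
1 = 13 − 3·4
1 = −3·30 + 7·13
1 = 7·73 − 17·30
1 = −17·1125 + 262·73
1 = 262·3448 − 803·1125
1 = −803·14917 + 3474·3448
1 = 3474·18365 − 4277·14917
So 14917·(-4277) ≡ 1 (mod 18365), i.e. 14917⁻¹ ≡ 14088.
Then x ≡ 14088·18177 ≡ 14381 (mod 18365); the smallest non-negative solution is x = 14381.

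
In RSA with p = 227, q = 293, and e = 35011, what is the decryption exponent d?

10955

φ(n) = (p−1)(q−1) = 226·292 = 65992.
Need d with 35011·d ≡ 1 (mod 65992). Apply the extended Euclidean algorithm:
65992 = 1×35011 + 30981
35011 = 1×30981 + 4030
30981 = 7×4030 + 2771
4030 = 1×2771 + 1259
2771 = 2×1259 + 253
1259 = 4×253 + 247
253 = 1×247 + 6
247 = 41×6 + 1
6 = 6×1 + 0
Back-substitute:
1 = 247 − 41·6
1 = −41·253 + 42·247
1 = 42·1259 − 209·253
1 = −209·2771 + 460·1259
1 = 460·4030 − 669·2771
1 = −669·30981 + 5143·4030
1 = 5143·35011 − 5812·30981
1 = −5812·65992 + 10955·35011
So 35011·10955 ≡ 1 (mod 65992), hence d = 10955.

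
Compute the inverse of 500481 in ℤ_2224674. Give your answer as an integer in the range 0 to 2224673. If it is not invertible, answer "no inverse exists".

no inverse exists

Compute gcd(500481, 2224674):
2224674 = 4×500481 + 222750
500481 = 2×222750 + 54981
222750 = 4×54981 + 2826
54981 = 19×2826 + 1287
2826 = 2×1287 + 252
1287 = 5×252 + 27
252 = 9×27 + 9
27 = 3×9 + 0
gcd(500481, 2224674) = 9 ≠ 1, so 500481 has no multiplicative inverse modulo 2224674.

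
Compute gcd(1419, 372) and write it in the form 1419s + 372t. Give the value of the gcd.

Apply Euclid's algorithm to 1419 and 372:
1419 = 3×372 + 303
372 = 1×303 + 69
303 = 4×69 + 27
69 = 2×27 + 15
27 = 1×15 + 12
15 = 1×12 + 3
12 = 4×3 + 0
gcd(1419, 372) = 3.
Express as a combination:
3 = 15 − 12
3 = −27 + 2·15
3 = 2·69 − 5·27
3 = −5·303 + 22·69
3 = 22·372 − 27·303
3 = −27·1419 + 103·372
So 3 = (-27)·1419 + (103)·372.

3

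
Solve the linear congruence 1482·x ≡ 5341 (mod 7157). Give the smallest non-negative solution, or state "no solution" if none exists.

First find gcd(1482, 7157):
7157 = 4·1482 + 1229
1482 = 1·1229 + 253
1229 = 4·253 + 217
253 = 1·217 + 36
217 = 6·36 + 1
36 = 36·1 + 0
gcd = 1, so a unique solution mod 7157 exists.
Back-substitute for the Bézout coefficients:
1 = 217 − 6·36
1 = −6·253 + 7·217
1 = 7·1229 − 34·253
1 = −34·1482 + 41·1229
1 = 41·7157 − 198·1482
So 1482·(-198) ≡ 1 (mod 7157), giving 1482⁻¹ ≡ 6959.
x ≡ 1482⁻¹·5341 ≡ 6959·5341 ≡ 1718 (mod 7157).

1718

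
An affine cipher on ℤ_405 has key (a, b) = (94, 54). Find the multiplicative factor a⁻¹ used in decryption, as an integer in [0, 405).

Extended Euclidean algorithm:
405 = 4×94 + 29
94 = 3×29 + 7
29 = 4×7 + 1
7 = 7×1 + 0
Since gcd(94, 405) = 1, back-substitute to write 1 as a combination:
1 = 29 − 4·7
1 = −4·94 + 13·29
1 = 13·405 − 56·94
Thus 94·(-56) ≡ 1 (mod 405); reducing, -56 mod 405 = 349.

349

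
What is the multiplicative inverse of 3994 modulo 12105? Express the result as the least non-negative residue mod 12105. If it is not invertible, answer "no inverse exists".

6889

Run Euclid on (12105, 3994):
12105 = 3·3994 + 123
3994 = 32·123 + 58
123 = 2·58 + 7
58 = 8·7 + 2
7 = 3·2 + 1
2 = 2·1 + 0
gcd = 1, so the inverse exists. Back-substitute:
1 = 7 − 3·2
1 = −3·58 + 25·7
1 = 25·123 − 53·58
1 = −53·3994 + 1721·123
1 = 1721·12105 − 5216·3994
Hence 3994⁻¹ ≡ -5216 ≡ 6889 (mod 12105).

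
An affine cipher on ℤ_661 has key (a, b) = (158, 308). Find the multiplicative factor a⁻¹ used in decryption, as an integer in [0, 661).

205

Run Euclid on (661, 158):
661 = 4·158 + 29
158 = 5·29 + 13
29 = 2·13 + 3
13 = 4·3 + 1
3 = 3·1 + 0
gcd = 1, so the inverse exists. Back-substitute:
1 = 13 − 4·3
1 = −4·29 + 9·13
1 = 9·158 − 49·29
1 = −49·661 + 205·158
So 158·205 ≡ 1 (mod 661).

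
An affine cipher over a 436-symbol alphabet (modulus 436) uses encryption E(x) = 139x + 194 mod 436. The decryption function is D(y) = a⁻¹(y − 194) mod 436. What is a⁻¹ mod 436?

Apply the Euclidean algorithm to 436 and 139:
436 = 3*139 + 19
139 = 7*19 + 6
19 = 3*6 + 1
6 = 6*1 + 0
Since gcd(139, 436) = 1, back-substitute to write 1 as a combination:
1 = 19 − 3·6
1 = −3·139 + 22·19
1 = 22·436 − 69·139
Thus 139·(-69) ≡ 1 (mod 436); reducing, -69 mod 436 = 367.

367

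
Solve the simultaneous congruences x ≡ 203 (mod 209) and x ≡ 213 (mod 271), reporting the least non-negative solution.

20267

Write x = 203 + 209·k. Then 209·k ≡ 213 − 203 ≡ 10 (mod 271).
Need 209⁻¹ mod 271. Extended Euclid on (271, 209):
271 = 1·209 + 62
209 = 3·62 + 23
62 = 2·23 + 16
23 = 1·16 + 7
16 = 2·7 + 2
7 = 3·2 + 1
2 = 2·1 + 0
Back-substitute:
1 = 7 − 3·2
1 = −3·16 + 7·7
1 = 7·23 − 10·16
1 = −10·62 + 27·23
1 = 27·209 − 91·62
1 = −91·271 + 118·209
209⁻¹ ≡ 118 (mod 271), so k ≡ 118·10 ≡ 96 (mod 271).
x = 203 + 209·96 = 20267.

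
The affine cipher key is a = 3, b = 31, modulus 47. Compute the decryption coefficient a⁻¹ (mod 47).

16

Extended Euclidean algorithm:
47 = 15*3 + 2
3 = 1*2 + 1
2 = 2*1 + 0
Since gcd(3, 47) = 1, back-substitute to write 1 as a combination:
1 = 3 − 2
1 = −47 + 16·3
So 3·16 ≡ 1 (mod 47).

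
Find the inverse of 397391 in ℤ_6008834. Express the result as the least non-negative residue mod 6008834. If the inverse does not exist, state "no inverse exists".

3980043

Apply the Euclidean algorithm to 6008834 and 397391:
6008834 = 15*397391 + 47969
397391 = 8*47969 + 13639
47969 = 3*13639 + 7052
13639 = 1*7052 + 6587
7052 = 1*6587 + 465
6587 = 14*465 + 77
465 = 6*77 + 3
77 = 25*3 + 2
3 = 1*2 + 1
2 = 2*1 + 0
gcd = 1, so the inverse exists. Back-substitute:
1 = 3 − 2
1 = −77 + 26·3
1 = 26·465 − 157·77
1 = −157·6587 + 2224·465
1 = 2224·7052 − 2381·6587
1 = −2381·13639 + 4605·7052
1 = 4605·47969 − 16196·13639
1 = −16196·397391 + 134173·47969
1 = 134173·6008834 − 2028791·397391
So 397391·(-2028791) ≡ 1 (mod 6008834), and -2028791 ≡ 3980043 (mod 6008834).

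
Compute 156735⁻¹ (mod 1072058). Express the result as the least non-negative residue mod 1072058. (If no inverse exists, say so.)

333023

Extended Euclidean algorithm:
1072058 = 6·156735 + 131648
156735 = 1·131648 + 25087
131648 = 5·25087 + 6213
25087 = 4·6213 + 235
6213 = 26·235 + 103
235 = 2·103 + 29
103 = 3·29 + 16
29 = 1·16 + 13
16 = 1·13 + 3
13 = 4·3 + 1
3 = 3·1 + 0
gcd = 1, so the inverse exists. Back-substitute:
1 = 13 − 4·3
1 = −4·16 + 5·13
1 = 5·29 − 9·16
1 = −9·103 + 32·29
1 = 32·235 − 73·103
1 = −73·6213 + 1930·235
1 = 1930·25087 − 7793·6213
1 = −7793·131648 + 40895·25087
1 = 40895·156735 − 48688·131648
1 = −48688·1072058 + 333023·156735
So 156735·333023 ≡ 1 (mod 1072058).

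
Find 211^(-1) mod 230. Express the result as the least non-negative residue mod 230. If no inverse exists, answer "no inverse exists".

Extended Euclidean algorithm:
230 = 1*211 + 19
211 = 11*19 + 2
19 = 9*2 + 1
2 = 2*1 + 0
Since gcd(211, 230) = 1, back-substitute to write 1 as a combination:
1 = 19 − 9·2
1 = −9·211 + 100·19
1 = 100·230 − 109·211
Hence 211⁻¹ ≡ -109 ≡ 121 (mod 230).

121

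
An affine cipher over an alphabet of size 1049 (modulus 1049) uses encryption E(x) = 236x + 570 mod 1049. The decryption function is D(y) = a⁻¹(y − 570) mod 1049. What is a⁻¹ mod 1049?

1009

Run Euclid on (1049, 236):
1049 = 4·236 + 105
236 = 2·105 + 26
105 = 4·26 + 1
26 = 26·1 + 0
gcd = 1, so the inverse exists. Back-substitute:
1 = 105 − 4·26
1 = −4·236 + 9·105
1 = 9·1049 − 40·236
Thus 236·(-40) ≡ 1 (mod 1049); reducing, -40 mod 1049 = 1009.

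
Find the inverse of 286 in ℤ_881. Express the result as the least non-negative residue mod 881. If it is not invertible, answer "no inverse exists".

Run Euclid on (881, 286):
881 = 3*286 + 23
286 = 12*23 + 10
23 = 2*10 + 3
10 = 3*3 + 1
3 = 3*1 + 0
Since gcd(286, 881) = 1, back-substitute to write 1 as a combination:
1 = 10 − 3·3
1 = −3·23 + 7·10
1 = 7·286 − 87·23
1 = −87·881 + 268·286
So 286·268 ≡ 1 (mod 881).

268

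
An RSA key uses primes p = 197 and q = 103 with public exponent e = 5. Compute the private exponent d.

φ(n) = (p−1)(q−1) = 196·102 = 19992.
Need d with 5·d ≡ 1 (mod 19992). Apply the extended Euclidean algorithm:
19992 = 3998*5 + 2
5 = 2*2 + 1
2 = 2*1 + 0
Back-substitute:
1 = 5 − 2·2
1 = −2·19992 + 7997·5
So 5·7997 ≡ 1 (mod 19992), hence d = 7997.

7997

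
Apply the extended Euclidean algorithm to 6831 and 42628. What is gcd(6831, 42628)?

Apply Euclid's algorithm to 42628 and 6831:
42628 = 6*6831 + 1642
6831 = 4*1642 + 263
1642 = 6*263 + 64
263 = 4*64 + 7
64 = 9*7 + 1
7 = 7*1 + 0
gcd(6831, 42628) = 1.
Back-substituting:
1 = 64 − 9·7
1 = −9·263 + 37·64
1 = 37·1642 − 231·263
1 = −231·6831 + 961·1642
1 = 961·42628 − 5997·6831
So 1 = (961)·42628 + (-5997)·6831.

1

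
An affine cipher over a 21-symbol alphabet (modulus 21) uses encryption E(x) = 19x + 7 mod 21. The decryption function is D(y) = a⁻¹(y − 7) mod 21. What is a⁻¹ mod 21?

10

Extended Euclidean algorithm:
21 = 1×19 + 2
19 = 9×2 + 1
2 = 2×1 + 0
gcd = 1, so the inverse exists. Back-substitute:
1 = 19 − 9·2
1 = −9·21 + 10·19
So 19·10 ≡ 1 (mod 21).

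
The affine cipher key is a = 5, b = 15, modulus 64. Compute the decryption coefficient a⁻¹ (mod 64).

Extended Euclidean algorithm:
64 = 12×5 + 4
5 = 1×4 + 1
4 = 4×1 + 0
The gcd is 1. Working backward:
1 = 5 − 4
1 = −64 + 13·5
So 5·13 ≡ 1 (mod 64).

13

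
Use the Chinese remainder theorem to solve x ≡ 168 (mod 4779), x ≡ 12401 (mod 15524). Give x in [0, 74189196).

Write x = 168 + 4779·k. Then 4779·k ≡ 12401 − 168 ≡ 12233 (mod 15524).
Need 4779⁻¹ mod 15524. Extended Euclid on (15524, 4779):
15524 = 3·4779 + 1187
4779 = 4·1187 + 31
1187 = 38·31 + 9
31 = 3·9 + 4
9 = 2·4 + 1
4 = 4·1 + 0
Back-substitute:
1 = 9 − 2·4
1 = −2·31 + 7·9
1 = 7·1187 − 268·31
1 = −268·4779 + 1079·1187
1 = 1079·15524 − 3505·4779
4779⁻¹ ≡ 12019 (mod 15524), so k ≡ 12019·12233 ≡ 623 (mod 15524).
x = 168 + 4779·623 = 2977485.

2977485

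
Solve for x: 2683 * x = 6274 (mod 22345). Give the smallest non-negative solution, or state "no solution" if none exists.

7273

First find gcd(2683, 22345):
22345 = 8*2683 + 881
2683 = 3*881 + 40
881 = 22*40 + 1
40 = 40*1 + 0
gcd = 1, so a unique solution mod 22345 exists.
Back-substitute for the Bézout coefficients:
1 = 881 − 22·40
1 = −22·2683 + 67·881
1 = 67·22345 − 558·2683
So 2683·(-558) ≡ 1 (mod 22345), giving 2683⁻¹ ≡ 21787.
x ≡ 2683⁻¹·6274 ≡ 21787·6274 ≡ 7273 (mod 22345).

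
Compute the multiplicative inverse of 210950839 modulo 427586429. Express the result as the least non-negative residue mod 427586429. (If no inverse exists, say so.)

gcd(427586429, 210950839) by repeated division:
427586429 = 2·210950839 + 5684751
210950839 = 37·5684751 + 615052
5684751 = 9·615052 + 149283
615052 = 4·149283 + 17920
149283 = 8·17920 + 5923
17920 = 3·5923 + 151
5923 = 39·151 + 34
151 = 4·34 + 15
34 = 2·15 + 4
15 = 3·4 + 3
4 = 1·3 + 1
3 = 3·1 + 0
The gcd is 1. Working backward:
1 = 4 − 3
1 = −15 + 4·4
1 = 4·34 − 9·15
1 = −9·151 + 40·34
1 = 40·5923 − 1569·151
1 = −1569·17920 + 4747·5923
1 = 4747·149283 − 39545·17920
1 = −39545·615052 + 162927·149283
1 = 162927·5684751 − 1505888·615052
1 = −1505888·210950839 + 55880783·5684751
1 = 55880783·427586429 − 113267454·210950839
Hence 210950839⁻¹ ≡ -113267454 ≡ 314318975 (mod 427586429).

314318975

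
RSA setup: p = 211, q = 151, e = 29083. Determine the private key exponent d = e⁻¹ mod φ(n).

φ(n) = (p−1)(q−1) = 210·150 = 31500.
Need d with 29083·d ≡ 1 (mod 31500). Apply the extended Euclidean algorithm:
31500 = 1*29083 + 2417
29083 = 12*2417 + 79
2417 = 30*79 + 47
79 = 1*47 + 32
47 = 1*32 + 15
32 = 2*15 + 2
15 = 7*2 + 1
2 = 2*1 + 0
Back-substitute:
1 = 15 − 7·2
1 = −7·32 + 15·15
1 = 15·47 − 22·32
1 = −22·79 + 37·47
1 = 37·2417 − 1132·79
1 = −1132·29083 + 13621·2417
1 = 13621·31500 − 14753·29083
So 29083·(-14753) ≡ 1 (mod 31500), hence d ≡ -14753 ≡ 16747 (mod 31500).

16747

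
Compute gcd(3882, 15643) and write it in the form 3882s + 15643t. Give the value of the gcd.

1

Apply Euclid's algorithm to 15643 and 3882:
15643 = 4×3882 + 115
3882 = 33×115 + 87
115 = 1×87 + 28
87 = 3×28 + 3
28 = 9×3 + 1
3 = 3×1 + 0
gcd(3882, 15643) = 1.
Express as a combination:
1 = 28 − 9·3
1 = −9·87 + 28·28
1 = 28·115 − 37·87
1 = −37·3882 + 1249·115
1 = 1249·15643 − 5033·3882
So 1 = (1249)·15643 + (-5033)·3882.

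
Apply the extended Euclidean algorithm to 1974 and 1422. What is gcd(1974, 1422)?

6

Repeated division:
1974 = 1·1422 + 552
1422 = 2·552 + 318
552 = 1·318 + 234
318 = 1·234 + 84
234 = 2·84 + 66
84 = 1·66 + 18
66 = 3·18 + 12
18 = 1·12 + 6
12 = 2·6 + 0
gcd(1974, 1422) = 6.
Back-substituting:
6 = 18 − 12
6 = −66 + 4·18
6 = 4·84 − 5·66
6 = −5·234 + 14·84
6 = 14·318 − 19·234
6 = −19·552 + 33·318
6 = 33·1422 − 85·552
6 = −85·1974 + 118·1422
So 6 = (-85)·1974 + (118)·1422.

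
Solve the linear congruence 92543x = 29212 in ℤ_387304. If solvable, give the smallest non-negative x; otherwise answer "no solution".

First find gcd(92543, 387304):
387304 = 4×92543 + 17132
92543 = 5×17132 + 6883
17132 = 2×6883 + 3366
6883 = 2×3366 + 151
3366 = 22×151 + 44
151 = 3×44 + 19
44 = 2×19 + 6
19 = 3×6 + 1
6 = 6×1 + 0
gcd = 1, so a unique solution mod 387304 exists.
Back-substitute for the Bézout coefficients:
1 = 19 − 3·6
1 = −3·44 + 7·19
1 = 7·151 − 24·44
1 = −24·3366 + 535·151
1 = 535·6883 − 1094·3366
1 = −1094·17132 + 2723·6883
1 = 2723·92543 − 14709·17132
1 = −14709·387304 + 61559·92543
So 92543·(61559) ≡ 1 (mod 387304), giving 92543⁻¹ ≡ 61559.
x ≡ 92543⁻¹·29212 ≡ 61559·29212 ≡ 9036 (mod 387304).

9036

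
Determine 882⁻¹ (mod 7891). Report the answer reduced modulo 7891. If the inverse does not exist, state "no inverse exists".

5037

Run Euclid on (7891, 882):
7891 = 8×882 + 835
882 = 1×835 + 47
835 = 17×47 + 36
47 = 1×36 + 11
36 = 3×11 + 3
11 = 3×3 + 2
3 = 1×2 + 1
2 = 2×1 + 0
gcd = 1, so the inverse exists. Back-substitute:
1 = 3 − 2
1 = −11 + 4·3
1 = 4·36 − 13·11
1 = −13·47 + 17·36
1 = 17·835 − 302·47
1 = −302·882 + 319·835
1 = 319·7891 − 2854·882
So 882·(-2854) ≡ 1 (mod 7891), and -2854 ≡ 5037 (mod 7891).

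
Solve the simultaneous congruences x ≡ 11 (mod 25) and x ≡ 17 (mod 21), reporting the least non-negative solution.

Write x = 11 + 25·k. Then 25·k ≡ 17 − 11 ≡ 6 (mod 21).
Need 25⁻¹ mod 21. Extended Euclid on (21, 4):
21 = 5×4 + 1
4 = 4×1 + 0
Back-substitute:
1 = 21 − 5·4
25⁻¹ ≡ 16 (mod 21), so k ≡ 16·6 ≡ 12 (mod 21).
x = 11 + 25·12 = 311.

311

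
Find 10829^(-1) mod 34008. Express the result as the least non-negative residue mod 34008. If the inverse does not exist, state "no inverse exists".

Compute gcd(10829, 34008):
34008 = 3*10829 + 1521
10829 = 7*1521 + 182
1521 = 8*182 + 65
182 = 2*65 + 52
65 = 1*52 + 13
52 = 4*13 + 0
The gcd is 13, not 1, hence no inverse exists.

no inverse exists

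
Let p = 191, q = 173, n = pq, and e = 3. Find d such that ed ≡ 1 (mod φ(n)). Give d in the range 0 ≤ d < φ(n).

φ(n) = (p−1)(q−1) = 190·172 = 32680.
Need d with 3·d ≡ 1 (mod 32680). Apply the extended Euclidean algorithm:
32680 = 10893×3 + 1
3 = 3×1 + 0
Back-substitute:
1 = 32680 − 10893·3
So 3·(-10893) ≡ 1 (mod 32680), hence d ≡ -10893 ≡ 21787 (mod 32680).

21787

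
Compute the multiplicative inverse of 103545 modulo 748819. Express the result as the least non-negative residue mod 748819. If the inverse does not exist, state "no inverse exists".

Extended Euclidean algorithm:
748819 = 7·103545 + 24004
103545 = 4·24004 + 7529
24004 = 3·7529 + 1417
7529 = 5·1417 + 444
1417 = 3·444 + 85
444 = 5·85 + 19
85 = 4·19 + 9
19 = 2·9 + 1
9 = 9·1 + 0
gcd = 1, so the inverse exists. Back-substitute:
1 = 19 − 2·9
1 = −2·85 + 9·19
1 = 9·444 − 47·85
1 = −47·1417 + 150·444
1 = 150·7529 − 797·1417
1 = −797·24004 + 2541·7529
1 = 2541·103545 − 10961·24004
1 = −10961·748819 + 79268·103545
So 103545·79268 ≡ 1 (mod 748819).

79268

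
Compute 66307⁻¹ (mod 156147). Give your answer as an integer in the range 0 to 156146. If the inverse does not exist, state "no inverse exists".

gcd(156147, 66307) by repeated division:
156147 = 2*66307 + 23533
66307 = 2*23533 + 19241
23533 = 1*19241 + 4292
19241 = 4*4292 + 2073
4292 = 2*2073 + 146
2073 = 14*146 + 29
146 = 5*29 + 1
29 = 29*1 + 0
gcd = 1, so the inverse exists. Back-substitute:
1 = 146 − 5·29
1 = −5·2073 + 71·146
1 = 71·4292 − 147·2073
1 = −147·19241 + 659·4292
1 = 659·23533 − 806·19241
1 = −806·66307 + 2271·23533
1 = 2271·156147 − 5348·66307
Thus 66307·(-5348) ≡ 1 (mod 156147); reducing, -5348 mod 156147 = 150799.

150799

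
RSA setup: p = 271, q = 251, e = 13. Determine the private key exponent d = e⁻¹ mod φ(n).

φ(n) = (p−1)(q−1) = 270·250 = 67500.
Need d with 13·d ≡ 1 (mod 67500). Apply the extended Euclidean algorithm:
67500 = 5192×13 + 4
13 = 3×4 + 1
4 = 4×1 + 0
Back-substitute:
1 = 13 − 3·4
1 = −3·67500 + 15577·13
So 13·15577 ≡ 1 (mod 67500), hence d = 15577.

15577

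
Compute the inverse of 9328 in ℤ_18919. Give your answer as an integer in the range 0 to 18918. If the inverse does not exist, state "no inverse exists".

14459

Extended Euclidean algorithm:
18919 = 2*9328 + 263
9328 = 35*263 + 123
263 = 2*123 + 17
123 = 7*17 + 4
17 = 4*4 + 1
4 = 4*1 + 0
The gcd is 1. Working backward:
1 = 17 − 4·4
1 = −4·123 + 29·17
1 = 29·263 − 62·123
1 = −62·9328 + 2199·263
1 = 2199·18919 − 4460·9328
Thus 9328·(-4460) ≡ 1 (mod 18919); reducing, -4460 mod 18919 = 14459.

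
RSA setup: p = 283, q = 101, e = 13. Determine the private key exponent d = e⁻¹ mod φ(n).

8677

φ(n) = (p−1)(q−1) = 282·100 = 28200.
Need d with 13·d ≡ 1 (mod 28200). Apply the extended Euclidean algorithm:
28200 = 2169×13 + 3
13 = 4×3 + 1
3 = 3×1 + 0
Back-substitute:
1 = 13 − 4·3
1 = −4·28200 + 8677·13
So 13·8677 ≡ 1 (mod 28200), hence d = 8677.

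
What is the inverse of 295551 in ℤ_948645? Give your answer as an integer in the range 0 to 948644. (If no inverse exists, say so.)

no inverse exists

Euclidean algorithm on 948645, 295551:
948645 = 3*295551 + 61992
295551 = 4*61992 + 47583
61992 = 1*47583 + 14409
47583 = 3*14409 + 4356
14409 = 3*4356 + 1341
4356 = 3*1341 + 333
1341 = 4*333 + 9
333 = 37*9 + 0
gcd(295551, 948645) = 9 ≠ 1, so 295551 has no multiplicative inverse modulo 948645.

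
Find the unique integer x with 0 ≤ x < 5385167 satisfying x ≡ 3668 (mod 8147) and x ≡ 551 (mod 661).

Write x = 3668 + 8147·k. Then 8147·k ≡ 551 − 3668 ≡ 188 (mod 661).
Need 8147⁻¹ mod 661. Extended Euclid on (661, 215):
661 = 3*215 + 16
215 = 13*16 + 7
16 = 2*7 + 2
7 = 3*2 + 1
2 = 2*1 + 0
Back-substitute:
1 = 7 − 3·2
1 = −3·16 + 7·7
1 = 7·215 − 94·16
1 = −94·661 + 289·215
8147⁻¹ ≡ 289 (mod 661), so k ≡ 289·188 ≡ 130 (mod 661).
x = 3668 + 8147·130 = 1062778.

1062778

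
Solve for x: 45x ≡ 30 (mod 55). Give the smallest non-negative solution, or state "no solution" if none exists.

First find gcd(45, 55):
55 = 1×45 + 10
45 = 4×10 + 5
10 = 2×5 + 0
gcd = 5 and 5 | 30, so solutions exist. Divide through by 5: 9x ≡ 6 (mod 11).
Now find 9⁻¹ mod 11:
11 = 1*9 + 2
9 = 4*2 + 1
2 = 2*1 + 0
Back-substitute:
1 = 9 − 4·2
1 = −4·11 + 5·9
So 9⁻¹ ≡ 5 (mod 11).
Then x ≡ 5·6 ≡ 8 (mod 11); the smallest non-negative solution is x = 8.

8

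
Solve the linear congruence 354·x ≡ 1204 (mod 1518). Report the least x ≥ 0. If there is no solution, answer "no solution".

gcd(354, 1518):
1518 = 4·354 + 102
354 = 3·102 + 48
102 = 2·48 + 6
48 = 8·6 + 0
gcd = 6, but 6 ∤ 1204, so the congruence has no solution.

no solution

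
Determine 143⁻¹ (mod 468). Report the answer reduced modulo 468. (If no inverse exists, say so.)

no inverse exists

Compute gcd(143, 468):
468 = 3·143 + 39
143 = 3·39 + 26
39 = 1·26 + 13
26 = 2·13 + 0
Since gcd = 13 > 1, 143 is not a unit mod 468.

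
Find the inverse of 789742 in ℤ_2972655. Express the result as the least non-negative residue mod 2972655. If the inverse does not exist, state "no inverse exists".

Run Euclid on (2972655, 789742):
2972655 = 3*789742 + 603429
789742 = 1*603429 + 186313
603429 = 3*186313 + 44490
186313 = 4*44490 + 8353
44490 = 5*8353 + 2725
8353 = 3*2725 + 178
2725 = 15*178 + 55
178 = 3*55 + 13
55 = 4*13 + 3
13 = 4*3 + 1
3 = 3*1 + 0
gcd = 1, so the inverse exists. Back-substitute:
1 = 13 − 4·3
1 = −4·55 + 17·13
1 = 17·178 − 55·55
1 = −55·2725 + 842·178
1 = 842·8353 − 2581·2725
1 = −2581·44490 + 13747·8353
1 = 13747·186313 − 57569·44490
1 = −57569·603429 + 186454·186313
1 = 186454·789742 − 244023·603429
1 = −244023·2972655 + 918523·789742
So 789742·918523 ≡ 1 (mod 2972655).

918523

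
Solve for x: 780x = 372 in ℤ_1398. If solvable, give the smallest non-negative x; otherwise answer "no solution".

First find gcd(780, 1398):
1398 = 1·780 + 618
780 = 1·618 + 162
618 = 3·162 + 132
162 = 1·132 + 30
132 = 4·30 + 12
30 = 2·12 + 6
12 = 2·6 + 0
gcd = 6 and 6 | 372, so solutions exist. Divide through by 6: 130x ≡ 62 (mod 233).
Now find 130⁻¹ mod 233:
233 = 1*130 + 103
130 = 1*103 + 27
103 = 3*27 + 22
27 = 1*22 + 5
22 = 4*5 + 2
5 = 2*2 + 1
2 = 2*1 + 0
Back-substitute:
1 = 5 − 2·2
1 = −2·22 + 9·5
1 = 9·27 − 11·22
1 = −11·103 + 42·27
1 = 42·130 − 53·103
1 = −53·233 + 95·130
So 130⁻¹ ≡ 95 (mod 233).
Then x ≡ 95·62 ≡ 65 (mod 233); the smallest non-negative solution is x = 65.

65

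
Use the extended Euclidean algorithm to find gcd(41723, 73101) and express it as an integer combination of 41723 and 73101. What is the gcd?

1

Repeated division:
73101 = 1*41723 + 31378
41723 = 1*31378 + 10345
31378 = 3*10345 + 343
10345 = 30*343 + 55
343 = 6*55 + 13
55 = 4*13 + 3
13 = 4*3 + 1
3 = 3*1 + 0
gcd(41723, 73101) = 1.
Back-substituting:
1 = 13 − 4·3
1 = −4·55 + 17·13
1 = 17·343 − 106·55
1 = −106·10345 + 3197·343
1 = 3197·31378 − 9697·10345
1 = −9697·41723 + 12894·31378
1 = 12894·73101 − 22591·41723
So 1 = (12894)·73101 + (-22591)·41723.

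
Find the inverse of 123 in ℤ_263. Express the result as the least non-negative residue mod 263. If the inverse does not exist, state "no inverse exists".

201

gcd(263, 123) by repeated division:
263 = 2×123 + 17
123 = 7×17 + 4
17 = 4×4 + 1
4 = 4×1 + 0
The gcd is 1. Working backward:
1 = 17 − 4·4
1 = −4·123 + 29·17
1 = 29·263 − 62·123
So 123·(-62) ≡ 1 (mod 263), and -62 ≡ 201 (mod 263).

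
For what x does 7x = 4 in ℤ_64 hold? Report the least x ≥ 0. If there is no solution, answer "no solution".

First find gcd(7, 64):
64 = 9×7 + 1
7 = 7×1 + 0
gcd = 1, so a unique solution mod 64 exists.
Back-substitute for the Bézout coefficients:
1 = 64 − 9·7
So 7·(-9) ≡ 1 (mod 64), giving 7⁻¹ ≡ 55.
x ≡ 7⁻¹·4 ≡ 55·4 ≡ 28 (mod 64).

28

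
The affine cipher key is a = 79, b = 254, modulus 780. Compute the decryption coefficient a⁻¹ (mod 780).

Run Euclid on (780, 79):
780 = 9·79 + 69
79 = 1·69 + 10
69 = 6·10 + 9
10 = 1·9 + 1
9 = 9·1 + 0
gcd = 1, so the inverse exists. Back-substitute:
1 = 10 − 9
1 = −69 + 7·10
1 = 7·79 − 8·69
1 = −8·780 + 79·79
So 79·79 ≡ 1 (mod 780).

79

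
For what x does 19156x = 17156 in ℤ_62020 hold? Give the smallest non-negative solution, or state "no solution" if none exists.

First find gcd(19156, 62020):
62020 = 3*19156 + 4552
19156 = 4*4552 + 948
4552 = 4*948 + 760
948 = 1*760 + 188
760 = 4*188 + 8
188 = 23*8 + 4
8 = 2*4 + 0
gcd = 4 and 4 | 17156, so solutions exist. Divide through by 4: 4789x ≡ 4289 (mod 15505).
Now find 4789⁻¹ mod 15505:
15505 = 3*4789 + 1138
4789 = 4*1138 + 237
1138 = 4*237 + 190
237 = 1*190 + 47
190 = 4*47 + 2
47 = 23*2 + 1
2 = 2*1 + 0
Back-substitute:
1 = 47 − 23·2
1 = −23·190 + 93·47
1 = 93·237 − 116·190
1 = −116·1138 + 557·237
1 = 557·4789 − 2344·1138
1 = −2344·15505 + 7589·4789
So 4789⁻¹ ≡ 7589 (mod 15505).
Then x ≡ 7589·4289 ≡ 4226 (mod 15505); the smallest non-negative solution is x = 4226.

4226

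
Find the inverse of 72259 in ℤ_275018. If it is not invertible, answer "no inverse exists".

152027

Apply the Euclidean algorithm to 275018 and 72259:
275018 = 3·72259 + 58241
72259 = 1·58241 + 14018
58241 = 4·14018 + 2169
14018 = 6·2169 + 1004
2169 = 2·1004 + 161
1004 = 6·161 + 38
161 = 4·38 + 9
38 = 4·9 + 2
9 = 4·2 + 1
2 = 2·1 + 0
gcd = 1, so the inverse exists. Back-substitute:
1 = 9 − 4·2
1 = −4·38 + 17·9
1 = 17·161 − 72·38
1 = −72·1004 + 449·161
1 = 449·2169 − 970·1004
1 = −970·14018 + 6269·2169
1 = 6269·58241 − 26046·14018
1 = −26046·72259 + 32315·58241
1 = 32315·275018 − 122991·72259
Hence 72259⁻¹ ≡ -122991 ≡ 152027 (mod 275018).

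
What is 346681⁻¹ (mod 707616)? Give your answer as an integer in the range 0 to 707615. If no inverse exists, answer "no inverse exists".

Extended Euclidean algorithm:
707616 = 2×346681 + 14254
346681 = 24×14254 + 4585
14254 = 3×4585 + 499
4585 = 9×499 + 94
499 = 5×94 + 29
94 = 3×29 + 7
29 = 4×7 + 1
7 = 7×1 + 0
gcd = 1, so the inverse exists. Back-substitute:
1 = 29 − 4·7
1 = −4·94 + 13·29
1 = 13·499 − 69·94
1 = −69·4585 + 634·499
1 = 634·14254 − 1971·4585
1 = −1971·346681 + 47938·14254
1 = 47938·707616 − 97847·346681
Thus 346681·(-97847) ≡ 1 (mod 707616); reducing, -97847 mod 707616 = 609769.

609769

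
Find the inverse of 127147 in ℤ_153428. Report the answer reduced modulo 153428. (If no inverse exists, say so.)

gcd(153428, 127147) by repeated division:
153428 = 1*127147 + 26281
127147 = 4*26281 + 22023
26281 = 1*22023 + 4258
22023 = 5*4258 + 733
4258 = 5*733 + 593
733 = 1*593 + 140
593 = 4*140 + 33
140 = 4*33 + 8
33 = 4*8 + 1
8 = 8*1 + 0
The gcd is 1. Working backward:
1 = 33 − 4·8
1 = −4·140 + 17·33
1 = 17·593 − 72·140
1 = −72·733 + 89·593
1 = 89·4258 − 517·733
1 = −517·22023 + 2674·4258
1 = 2674·26281 − 3191·22023
1 = −3191·127147 + 15438·26281
1 = 15438·153428 − 18629·127147
So 127147·(-18629) ≡ 1 (mod 153428), and -18629 ≡ 134799 (mod 153428).

134799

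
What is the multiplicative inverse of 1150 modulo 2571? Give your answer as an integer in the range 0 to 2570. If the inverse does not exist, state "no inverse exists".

1831

Extended Euclidean algorithm:
2571 = 2·1150 + 271
1150 = 4·271 + 66
271 = 4·66 + 7
66 = 9·7 + 3
7 = 2·3 + 1
3 = 3·1 + 0
Since gcd(1150, 2571) = 1, back-substitute to write 1 as a combination:
1 = 7 − 2·3
1 = −2·66 + 19·7
1 = 19·271 − 78·66
1 = −78·1150 + 331·271
1 = 331·2571 − 740·1150
So 1150·(-740) ≡ 1 (mod 2571), and -740 ≡ 1831 (mod 2571).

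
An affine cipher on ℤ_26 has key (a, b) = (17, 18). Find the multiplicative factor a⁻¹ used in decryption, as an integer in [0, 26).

Apply the Euclidean algorithm to 26 and 17:
26 = 1·17 + 9
17 = 1·9 + 8
9 = 1·8 + 1
8 = 8·1 + 0
gcd = 1, so the inverse exists. Back-substitute:
1 = 9 − 8
1 = −17 + 2·9
1 = 2·26 − 3·17
Thus 17·(-3) ≡ 1 (mod 26); reducing, -3 mod 26 = 23.

23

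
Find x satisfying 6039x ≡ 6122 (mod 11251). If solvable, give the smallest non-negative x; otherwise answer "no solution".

3552

First find gcd(6039, 11251):
11251 = 1×6039 + 5212
6039 = 1×5212 + 827
5212 = 6×827 + 250
827 = 3×250 + 77
250 = 3×77 + 19
77 = 4×19 + 1
19 = 19×1 + 0
gcd = 1, so a unique solution mod 11251 exists.
Back-substitute for the Bézout coefficients:
1 = 77 − 4·19
1 = −4·250 + 13·77
1 = 13·827 − 43·250
1 = −43·5212 + 271·827
1 = 271·6039 − 314·5212
1 = −314·11251 + 585·6039
So 6039·(585) ≡ 1 (mod 11251), giving 6039⁻¹ ≡ 585.
x ≡ 6039⁻¹·6122 ≡ 585·6122 ≡ 3552 (mod 11251).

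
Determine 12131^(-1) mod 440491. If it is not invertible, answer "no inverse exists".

343758

gcd(440491, 12131) by repeated division:
440491 = 36*12131 + 3775
12131 = 3*3775 + 806
3775 = 4*806 + 551
806 = 1*551 + 255
551 = 2*255 + 41
255 = 6*41 + 9
41 = 4*9 + 5
9 = 1*5 + 4
5 = 1*4 + 1
4 = 4*1 + 0
The gcd is 1. Working backward:
1 = 5 − 4
1 = −9 + 2·5
1 = 2·41 − 9·9
1 = −9·255 + 56·41
1 = 56·551 − 121·255
1 = −121·806 + 177·551
1 = 177·3775 − 829·806
1 = −829·12131 + 2664·3775
1 = 2664·440491 − 96733·12131
Hence 12131⁻¹ ≡ -96733 ≡ 343758 (mod 440491).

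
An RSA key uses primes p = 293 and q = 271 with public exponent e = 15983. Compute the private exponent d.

φ(n) = (p−1)(q−1) = 292·270 = 78840.
Need d with 15983·d ≡ 1 (mod 78840). Apply the extended Euclidean algorithm:
78840 = 4×15983 + 14908
15983 = 1×14908 + 1075
14908 = 13×1075 + 933
1075 = 1×933 + 142
933 = 6×142 + 81
142 = 1×81 + 61
81 = 1×61 + 20
61 = 3×20 + 1
20 = 20×1 + 0
Back-substitute:
1 = 61 − 3·20
1 = −3·81 + 4·61
1 = 4·142 − 7·81
1 = −7·933 + 46·142
1 = 46·1075 − 53·933
1 = −53·14908 + 735·1075
1 = 735·15983 − 788·14908
1 = −788·78840 + 3887·15983
So 15983·3887 ≡ 1 (mod 78840), hence d = 3887.

3887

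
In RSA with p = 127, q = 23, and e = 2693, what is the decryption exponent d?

1193

φ(n) = (p−1)(q−1) = 126·22 = 2772.
Need d with 2693·d ≡ 1 (mod 2772). Apply the extended Euclidean algorithm:
2772 = 1·2693 + 79
2693 = 34·79 + 7
79 = 11·7 + 2
7 = 3·2 + 1
2 = 2·1 + 0
Back-substitute:
1 = 7 − 3·2
1 = −3·79 + 34·7
1 = 34·2693 − 1159·79
1 = −1159·2772 + 1193·2693
So 2693·1193 ≡ 1 (mod 2772), hence d = 1193.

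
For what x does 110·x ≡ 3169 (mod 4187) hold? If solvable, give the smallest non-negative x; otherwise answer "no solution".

First find gcd(110, 4187):
4187 = 38·110 + 7
110 = 15·7 + 5
7 = 1·5 + 2
5 = 2·2 + 1
2 = 2·1 + 0
gcd = 1, so a unique solution mod 4187 exists.
Back-substitute for the Bézout coefficients:
1 = 5 − 2·2
1 = −2·7 + 3·5
1 = 3·110 − 47·7
1 = −47·4187 + 1789·110
So 110·(1789) ≡ 1 (mod 4187), giving 110⁻¹ ≡ 1789.
x ≡ 110⁻¹·3169 ≡ 1789·3169 ≡ 143 (mod 4187).

143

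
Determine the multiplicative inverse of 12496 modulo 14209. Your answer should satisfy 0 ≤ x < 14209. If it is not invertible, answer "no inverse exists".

7822

Run Euclid on (14209, 12496):
14209 = 1·12496 + 1713
12496 = 7·1713 + 505
1713 = 3·505 + 198
505 = 2·198 + 109
198 = 1·109 + 89
109 = 1·89 + 20
89 = 4·20 + 9
20 = 2·9 + 2
9 = 4·2 + 1
2 = 2·1 + 0
The gcd is 1. Working backward:
1 = 9 − 4·2
1 = −4·20 + 9·9
1 = 9·89 − 40·20
1 = −40·109 + 49·89
1 = 49·198 − 89·109
1 = −89·505 + 227·198
1 = 227·1713 − 770·505
1 = −770·12496 + 5617·1713
1 = 5617·14209 − 6387·12496
Thus 12496·(-6387) ≡ 1 (mod 14209); reducing, -6387 mod 14209 = 7822.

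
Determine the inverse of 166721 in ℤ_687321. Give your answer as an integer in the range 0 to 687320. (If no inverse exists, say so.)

591842

Apply the Euclidean algorithm to 687321 and 166721:
687321 = 4*166721 + 20437
166721 = 8*20437 + 3225
20437 = 6*3225 + 1087
3225 = 2*1087 + 1051
1087 = 1*1051 + 36
1051 = 29*36 + 7
36 = 5*7 + 1
7 = 7*1 + 0
Since gcd(166721, 687321) = 1, back-substitute to write 1 as a combination:
1 = 36 − 5·7
1 = −5·1051 + 146·36
1 = 146·1087 − 151·1051
1 = −151·3225 + 448·1087
1 = 448·20437 − 2839·3225
1 = −2839·166721 + 23160·20437
1 = 23160·687321 − 95479·166721
Thus 166721·(-95479) ≡ 1 (mod 687321); reducing, -95479 mod 687321 = 591842.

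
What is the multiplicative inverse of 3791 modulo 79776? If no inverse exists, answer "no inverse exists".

19823

Extended Euclidean algorithm:
79776 = 21×3791 + 165
3791 = 22×165 + 161
165 = 1×161 + 4
161 = 40×4 + 1
4 = 4×1 + 0
Since gcd(3791, 79776) = 1, back-substitute to write 1 as a combination:
1 = 161 − 40·4
1 = −40·165 + 41·161
1 = 41·3791 − 942·165
1 = −942·79776 + 19823·3791
So 3791·19823 ≡ 1 (mod 79776).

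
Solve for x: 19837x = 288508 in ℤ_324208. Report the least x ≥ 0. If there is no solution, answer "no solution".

212988

First find gcd(19837, 324208):
324208 = 16*19837 + 6816
19837 = 2*6816 + 6205
6816 = 1*6205 + 611
6205 = 10*611 + 95
611 = 6*95 + 41
95 = 2*41 + 13
41 = 3*13 + 2
13 = 6*2 + 1
2 = 2*1 + 0
gcd = 1, so a unique solution mod 324208 exists.
Back-substitute for the Bézout coefficients:
1 = 13 − 6·2
1 = −6·41 + 19·13
1 = 19·95 − 44·41
1 = −44·611 + 283·95
1 = 283·6205 − 2874·611
1 = −2874·6816 + 3157·6205
1 = 3157·19837 − 9188·6816
1 = −9188·324208 + 150165·19837
So 19837·(150165) ≡ 1 (mod 324208), giving 19837⁻¹ ≡ 150165.
x ≡ 19837⁻¹·288508 ≡ 150165·288508 ≡ 212988 (mod 324208).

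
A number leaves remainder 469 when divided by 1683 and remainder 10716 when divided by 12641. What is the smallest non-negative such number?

Write x = 469 + 1683·k. Then 1683·k ≡ 10716 − 469 ≡ 10247 (mod 12641).
Need 1683⁻¹ mod 12641. Extended Euclid on (12641, 1683):
12641 = 7·1683 + 860
1683 = 1·860 + 823
860 = 1·823 + 37
823 = 22·37 + 9
37 = 4·9 + 1
9 = 9·1 + 0
Back-substitute:
1 = 37 − 4·9
1 = −4·823 + 89·37
1 = 89·860 − 93·823
1 = −93·1683 + 182·860
1 = 182·12641 − 1367·1683
1683⁻¹ ≡ 11274 (mod 12641), so k ≡ 11274·10247 ≡ 11220 (mod 12641).
x = 469 + 1683·11220 = 18883729.

18883729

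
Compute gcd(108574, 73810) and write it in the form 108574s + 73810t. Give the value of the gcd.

Repeated division:
108574 = 1*73810 + 34764
73810 = 2*34764 + 4282
34764 = 8*4282 + 508
4282 = 8*508 + 218
508 = 2*218 + 72
218 = 3*72 + 2
72 = 36*2 + 0
gcd(108574, 73810) = 2.
Back-substituting:
2 = 218 − 3·72
2 = −3·508 + 7·218
2 = 7·4282 − 59·508
2 = −59·34764 + 479·4282
2 = 479·73810 − 1017·34764
2 = −1017·108574 + 1496·73810
So 2 = (-1017)·108574 + (1496)·73810.

2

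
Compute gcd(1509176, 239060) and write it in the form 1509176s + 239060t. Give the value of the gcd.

Apply Euclid's algorithm to 1509176 and 239060:
1509176 = 6*239060 + 74816
239060 = 3*74816 + 14612
74816 = 5*14612 + 1756
14612 = 8*1756 + 564
1756 = 3*564 + 64
564 = 8*64 + 52
64 = 1*52 + 12
52 = 4*12 + 4
12 = 3*4 + 0
gcd(1509176, 239060) = 4.
Back-substituting:
4 = 52 − 4·12
4 = −4·64 + 5·52
4 = 5·564 − 44·64
4 = −44·1756 + 137·564
4 = 137·14612 − 1140·1756
4 = −1140·74816 + 5837·14612
4 = 5837·239060 − 18651·74816
4 = −18651·1509176 + 117743·239060
So 4 = (-18651)·1509176 + (117743)·239060.

4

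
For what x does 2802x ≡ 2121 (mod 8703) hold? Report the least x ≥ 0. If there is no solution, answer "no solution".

First find gcd(2802, 8703):
8703 = 3*2802 + 297
2802 = 9*297 + 129
297 = 2*129 + 39
129 = 3*39 + 12
39 = 3*12 + 3
12 = 4*3 + 0
gcd = 3 and 3 | 2121, so solutions exist. Divide through by 3: 934x ≡ 707 (mod 2901).
Now find 934⁻¹ mod 2901:
2901 = 3*934 + 99
934 = 9*99 + 43
99 = 2*43 + 13
43 = 3*13 + 4
13 = 3*4 + 1
4 = 4*1 + 0
Back-substitute:
1 = 13 − 3·4
1 = −3·43 + 10·13
1 = 10·99 − 23·43
1 = −23·934 + 217·99
1 = 217·2901 − 674·934
So 934·(-674) ≡ 1 (mod 2901), i.e. 934⁻¹ ≡ 2227.
Then x ≡ 2227·707 ≡ 2147 (mod 2901); the smallest non-negative solution is x = 2147.

2147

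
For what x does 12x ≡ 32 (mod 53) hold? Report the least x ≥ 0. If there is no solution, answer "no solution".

38

First find gcd(12, 53):
53 = 4*12 + 5
12 = 2*5 + 2
5 = 2*2 + 1
2 = 2*1 + 0
gcd = 1, so a unique solution mod 53 exists.
Back-substitute for the Bézout coefficients:
1 = 5 − 2·2
1 = −2·12 + 5·5
1 = 5·53 − 22·12
So 12·(-22) ≡ 1 (mod 53), giving 12⁻¹ ≡ 31.
x ≡ 12⁻¹·32 ≡ 31·32 ≡ 38 (mod 53).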